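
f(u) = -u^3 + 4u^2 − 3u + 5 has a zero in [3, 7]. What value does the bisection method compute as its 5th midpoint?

3.625

m = 5, f(m) = -35 (−); new bracket [3, 5]
m = 4, f(m) = -7 (−); new bracket [3, 4]
m = 3.5, f(m) = 0.625 (+); new bracket [3.5, 4]
m = 3.75, f(m) = -2.7344 (−); new bracket [3.5, 3.75]
m = 3.625, f(m) = -0.9473 (−); new bracket [3.5, 3.625]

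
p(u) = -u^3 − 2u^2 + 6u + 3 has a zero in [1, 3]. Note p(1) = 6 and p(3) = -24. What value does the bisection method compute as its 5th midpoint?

u = 2 gives p = -1, negative; keep [1, 2]
u = 1.5 gives p = 4.125, positive; keep [1.5, 2]
u = 1.75 gives p = 2.015625, positive; keep [1.75, 2]
u = 1.875 gives p = 0.627, positive; keep [1.875, 2]
u = 1.9375 gives p = -0.156, negative; keep [1.875, 1.9375]

1.9375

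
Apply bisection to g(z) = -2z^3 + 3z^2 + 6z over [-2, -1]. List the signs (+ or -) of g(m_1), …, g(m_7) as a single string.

m = -1.5, g(m) = 4.5 (+); new bracket [-1.5, -1]
m = -1.25, g(m) = 1.09375 (+); new bracket [-1.25, -1]
m = -1.125, g(m) = -0.105469 (−); new bracket [-1.25, -1.125]
m = -1.1875, g(m) = 0.4546 (+); new bracket [-1.1875, -1.125]
m = -1.15625, g(m) = 0.1649 (+); new bracket [-1.15625, -1.125]
m = -1.140625, g(m) = 0.0273 (+); new bracket [-1.140625, -1.125]
m = -1.1328125, g(m) = -0.0397 (−); new bracket [-1.140625, -1.1328125]

++-+++-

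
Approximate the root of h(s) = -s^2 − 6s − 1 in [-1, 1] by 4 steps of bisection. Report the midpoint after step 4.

-0.125

midpoint 0: h = -1 < 0 → [-1, 0]
midpoint -0.5: h = 1.75 > 0 → [-0.5, 0]
midpoint -0.25: h = 0.4375 > 0 → [-0.25, 0]
midpoint -0.125: h = -0.2656 < 0 → [-0.25, -0.125]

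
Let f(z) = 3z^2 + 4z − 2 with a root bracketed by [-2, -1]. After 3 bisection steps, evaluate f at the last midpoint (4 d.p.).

midpoint -1.5: f = -1.25 < 0 → [-2, -1.5]
midpoint -1.75: f = 0.1875 > 0 → [-1.75, -1.5]
midpoint -1.625: f = -0.578125 < 0 → [-1.75, -1.625]

-0.5781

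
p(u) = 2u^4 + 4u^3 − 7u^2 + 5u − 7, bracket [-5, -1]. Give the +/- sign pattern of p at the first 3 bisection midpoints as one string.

-++

u = -3 gives p = -31, negative; keep [-5, -3]
u = -4 gives p = 117, positive; keep [-4, -3]
u = -3.5 gives p = 18.375, positive; keep [-3.5, -3]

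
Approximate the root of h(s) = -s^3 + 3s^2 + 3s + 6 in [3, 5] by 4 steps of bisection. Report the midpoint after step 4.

m = 4, h(m) = 2 (+); new bracket [4, 5]
m = 4.5, h(m) = -10.875 (−); new bracket [4, 4.5]
m = 4.25, h(m) = -3.828125 (−); new bracket [4, 4.25]
m = 4.125, h(m) = -0.7676 (−); new bracket [4, 4.125]

4.125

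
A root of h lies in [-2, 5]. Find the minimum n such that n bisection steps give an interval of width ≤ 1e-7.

Width after n steps is 7/2^n. Need 2^n ≥ 7/1e-7 = 70000000.
2^26 = 67108864 < 70000000 ≤ 2^27 = 134217728, so n = 27.

27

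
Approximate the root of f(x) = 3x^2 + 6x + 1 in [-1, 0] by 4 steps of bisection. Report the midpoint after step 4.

-0.1875

f(-0.5) = -1.25 < 0, so the root lies in [-0.5, 0]
f(-0.25) = -0.3125 < 0, so the root lies in [-0.25, 0]
f(-0.125) = 0.296875 > 0, so the root lies in [-0.25, -0.125]
f(-0.1875) = -0.0195 < 0, so the root lies in [-0.1875, -0.125]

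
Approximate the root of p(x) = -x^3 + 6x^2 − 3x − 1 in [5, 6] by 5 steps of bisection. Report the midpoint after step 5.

5.40625

x = 5.5 gives p = -2.375, negative; keep [5, 5.5]
x = 5.25 gives p = 3.921875, positive; keep [5.25, 5.5]
x = 5.375 gives p = 0.931641, positive; keep [5.375, 5.5]
x = 5.4375 gives p = -0.6814, negative; keep [5.375, 5.4375]
x = 5.40625 gives p = 0.1351, positive; keep [5.40625, 5.4375]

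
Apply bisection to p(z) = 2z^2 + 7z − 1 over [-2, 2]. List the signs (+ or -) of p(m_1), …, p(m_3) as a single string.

-++

z = 0 gives p = -1, negative; keep [0, 2]
z = 1 gives p = 8, positive; keep [0, 1]
z = 0.5 gives p = 3, positive; keep [0, 0.5]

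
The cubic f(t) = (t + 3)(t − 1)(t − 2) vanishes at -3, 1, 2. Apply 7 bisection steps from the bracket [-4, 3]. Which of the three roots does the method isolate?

f(-0.5) = 9.375 > 0, so the root lies in [-4, -0.5]
f(-2.25) = 10.359375 > 0, so the root lies in [-4, -2.25]
f(-3.125) = -2.642578 < 0, so the root lies in [-3.125, -2.25]
f(-2.6875) = 5.4016 > 0, so the root lies in [-3.125, -2.6875]
f(-2.90625) = 1.7967 > 0, so the root lies in [-3.125, -2.90625]
f(-3.015625) = -0.3147 < 0, so the root lies in [-3.015625, -2.90625]
f(-2.9609375) = 0.7676 > 0, so the root lies in [-3.015625, -2.9609375]

-3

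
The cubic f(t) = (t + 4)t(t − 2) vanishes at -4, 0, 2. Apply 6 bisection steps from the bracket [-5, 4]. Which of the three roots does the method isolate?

f(-0.5) = 4.375 > 0, so the root lies in [-5, -0.5]
f(-2.75) = 16.328125 > 0, so the root lies in [-5, -2.75]
f(-3.875) = 2.845703 > 0, so the root lies in [-5, -3.875]
f(-4.4375) = -12.4978 < 0, so the root lies in [-4.4375, -3.875]
f(-4.15625) = -3.998 < 0, so the root lies in [-4.15625, -3.875]
f(-4.015625) = -0.3774 < 0, so the root lies in [-4.015625, -3.875]

-4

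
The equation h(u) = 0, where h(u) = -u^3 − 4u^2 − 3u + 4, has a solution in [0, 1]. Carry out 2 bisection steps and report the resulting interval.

m = 0.5, h(m) = 1.375 (+); new bracket [0.5, 1]
m = 0.75, h(m) = -0.921875 (−); new bracket [0.5, 0.75]

[0.5, 0.75]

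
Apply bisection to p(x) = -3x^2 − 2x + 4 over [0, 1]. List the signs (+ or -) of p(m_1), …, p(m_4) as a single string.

++-+

m = 0.5, p(m) = 2.25 (+); new bracket [0.5, 1]
m = 0.75, p(m) = 0.8125 (+); new bracket [0.75, 1]
m = 0.875, p(m) = -0.046875 (−); new bracket [0.75, 0.875]
m = 0.8125, p(m) = 0.3945 (+); new bracket [0.8125, 0.875]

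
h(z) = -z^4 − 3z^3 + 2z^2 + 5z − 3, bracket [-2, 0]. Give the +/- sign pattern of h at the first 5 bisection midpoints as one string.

m = -1, h(m) = -4 (−); new bracket [-2, -1]
m = -1.5, h(m) = -0.9375 (−); new bracket [-2, -1.5]
m = -1.75, h(m) = 1.074219 (+); new bracket [-1.75, -1.5]
m = -1.625, h(m) = 0.0564 (+); new bracket [-1.625, -1.5]
m = -1.5625, h(m) = -0.4461 (−); new bracket [-1.625, -1.5625]

--++-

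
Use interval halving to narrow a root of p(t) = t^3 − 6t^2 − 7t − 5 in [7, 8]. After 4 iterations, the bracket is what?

p(7.5) = 26.875 > 0, so the root lies in [7, 7.5]
p(7.25) = 9.953125 > 0, so the root lies in [7, 7.25]
p(7.125) = 2.236328 > 0, so the root lies in [7, 7.125]
p(7.0625) = -1.4412 < 0, so the root lies in [7.0625, 7.125]

[7.0625, 7.125]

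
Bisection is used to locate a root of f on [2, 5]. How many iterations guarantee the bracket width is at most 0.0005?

Width after n steps is 3/2^n. Need 2^n ≥ 3/0.0005 = 6000.
2^12 = 4096 < 6000 ≤ 2^13 = 8192, so n = 13.

13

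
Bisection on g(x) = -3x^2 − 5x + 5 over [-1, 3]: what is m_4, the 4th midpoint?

0.75

x = 1 gives g = -3, negative; keep [-1, 1]
x = 0 gives g = 5, positive; keep [0, 1]
x = 0.5 gives g = 1.75, positive; keep [0.5, 1]
x = 0.75 gives g = -0.4375, negative; keep [0.5, 0.75]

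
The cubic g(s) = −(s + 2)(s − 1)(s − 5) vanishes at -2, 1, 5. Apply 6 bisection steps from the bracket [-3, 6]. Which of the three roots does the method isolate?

s = 1.5 gives g = 6.125, positive; keep [1.5, 6]
s = 3.75 gives g = 19.765625, positive; keep [3.75, 6]
s = 4.875 gives g = 3.330078, positive; keep [4.875, 6]
s = 5.4375 gives g = -14.4392, negative; keep [4.875, 5.4375]
s = 5.15625 gives g = -4.6474, negative; keep [4.875, 5.15625]
s = 5.015625 gives g = -0.4402, negative; keep [4.875, 5.015625]

5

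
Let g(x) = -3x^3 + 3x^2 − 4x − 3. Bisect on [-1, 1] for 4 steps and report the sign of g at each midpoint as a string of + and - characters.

-+--

midpoint 0: g = -3 < 0 → [-1, 0]
midpoint -0.5: g = 0.125 > 0 → [-0.5, 0]
midpoint -0.25: g = -1.765625 < 0 → [-0.5, -0.25]
midpoint -0.375: g = -0.9199 < 0 → [-0.5, -0.375]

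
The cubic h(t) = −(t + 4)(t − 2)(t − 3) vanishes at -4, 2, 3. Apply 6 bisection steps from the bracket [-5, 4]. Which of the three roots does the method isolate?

-4

h(-0.5) = -30.625 < 0, so the root lies in [-5, -0.5]
h(-2.75) = -34.140625 < 0, so the root lies in [-5, -2.75]
h(-3.875) = -5.048828 < 0, so the root lies in [-5, -3.875]
h(-4.4375) = 20.947 > 0, so the root lies in [-4.4375, -3.875]
h(-4.15625) = 6.8837 > 0, so the root lies in [-4.15625, -3.875]
h(-4.015625) = 0.6594 > 0, so the root lies in [-4.015625, -3.875]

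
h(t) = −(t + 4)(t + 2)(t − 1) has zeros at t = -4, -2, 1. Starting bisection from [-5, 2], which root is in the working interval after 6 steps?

1

m = -1.5, h(m) = 3.125 (+); new bracket [-1.5, 2]
m = 0.25, h(m) = 7.171875 (+); new bracket [0.25, 2]
m = 1.125, h(m) = -2.001953 (−); new bracket [0.25, 1.125]
m = 0.6875, h(m) = 3.9368 (+); new bracket [0.6875, 1.125]
m = 0.90625, h(m) = 1.3368 (+); new bracket [0.90625, 1.125]
m = 1.015625, h(m) = -0.2363 (−); new bracket [0.90625, 1.015625]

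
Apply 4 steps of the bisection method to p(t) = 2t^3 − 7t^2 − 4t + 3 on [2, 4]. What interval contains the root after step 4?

midpoint 3: p = -18 < 0 → [3, 4]
midpoint 3.5: p = -11 < 0 → [3.5, 4]
midpoint 3.75: p = -4.96875 < 0 → [3.75, 4]
midpoint 3.875: p = -1.2383 < 0 → [3.875, 4]

[3.875, 4]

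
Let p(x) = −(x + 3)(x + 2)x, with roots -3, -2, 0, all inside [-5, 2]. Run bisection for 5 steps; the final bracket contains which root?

midpoint -1.5: p = 1.125 > 0 → [-1.5, 2]
midpoint 0.25: p = -1.828125 < 0 → [-1.5, 0.25]
midpoint -0.625: p = 2.041016 > 0 → [-0.625, 0.25]
midpoint -0.1875: p = 0.9558 > 0 → [-0.1875, 0.25]
midpoint 0.03125: p = -0.1924 < 0 → [-0.1875, 0.03125]

0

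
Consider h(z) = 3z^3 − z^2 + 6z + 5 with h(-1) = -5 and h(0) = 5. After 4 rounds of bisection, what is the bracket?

[-0.6875, -0.625]

h(-0.5) = 1.375 > 0, so the root lies in [-1, -0.5]
h(-0.75) = -1.328125 < 0, so the root lies in [-0.75, -0.5]
h(-0.625) = 0.126953 > 0, so the root lies in [-0.75, -0.625]
h(-0.6875) = -0.5725 < 0, so the root lies in [-0.6875, -0.625]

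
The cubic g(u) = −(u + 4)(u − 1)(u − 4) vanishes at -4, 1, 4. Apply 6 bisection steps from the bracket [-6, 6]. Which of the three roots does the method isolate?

-4

midpoint 0: g = -16 < 0 → [-6, 0]
midpoint -3: g = -28 < 0 → [-6, -3]
midpoint -4.5: g = 23.375 > 0 → [-4.5, -3]
midpoint -3.75: g = -9.2031 < 0 → [-4.5, -3.75]
midpoint -4.125: g = 5.2051 > 0 → [-4.125, -3.75]
midpoint -3.9375: g = -2.4495 < 0 → [-4.125, -3.9375]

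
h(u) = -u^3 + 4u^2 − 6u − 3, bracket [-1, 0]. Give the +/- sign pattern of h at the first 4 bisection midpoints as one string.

+--+

m = -0.5, h(m) = 1.125 (+); new bracket [-0.5, 0]
m = -0.25, h(m) = -1.234375 (−); new bracket [-0.5, -0.25]
m = -0.375, h(m) = -0.134766 (−); new bracket [-0.5, -0.375]
m = -0.4375, h(m) = 0.4744 (+); new bracket [-0.4375, -0.375]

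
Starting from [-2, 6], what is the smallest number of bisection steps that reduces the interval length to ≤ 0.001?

13

Width after n steps is 8/2^n. Need 2^n ≥ 8/0.001 = 8000.
2^12 = 4096 < 8000 ≤ 2^13 = 8192, so n = 13.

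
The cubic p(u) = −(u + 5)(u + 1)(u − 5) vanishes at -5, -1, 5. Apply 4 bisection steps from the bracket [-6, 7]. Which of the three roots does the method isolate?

5

midpoint 0.5: p = 37.125 > 0 → [0.5, 7]
midpoint 3.75: p = 51.953125 > 0 → [3.75, 7]
midpoint 5.375: p = -24.802734 < 0 → [3.75, 5.375]
midpoint 4.5625: p = 23.2712 > 0 → [4.5625, 5.375]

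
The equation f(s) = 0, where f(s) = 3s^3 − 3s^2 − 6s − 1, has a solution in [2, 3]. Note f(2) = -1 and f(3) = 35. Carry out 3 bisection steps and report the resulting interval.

[2, 2.125]

midpoint 2.5: f = 12.125 > 0 → [2, 2.5]
midpoint 2.25: f = 4.484375 > 0 → [2, 2.25]
midpoint 2.125: f = 1.490234 > 0 → [2, 2.125]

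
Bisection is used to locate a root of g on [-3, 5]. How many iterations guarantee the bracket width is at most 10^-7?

27

Width after n steps is 8/2^n. Need 2^n ≥ 8/10^-7 = 80000000.
2^26 = 67108864 < 80000000 ≤ 2^27 = 134217728, so n = 27.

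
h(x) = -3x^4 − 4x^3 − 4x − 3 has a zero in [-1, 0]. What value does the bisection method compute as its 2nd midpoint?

h(-0.5) = -0.6875 < 0, so the root lies in [-1, -0.5]
h(-0.75) = 0.738281 > 0, so the root lies in [-0.75, -0.5]

-0.75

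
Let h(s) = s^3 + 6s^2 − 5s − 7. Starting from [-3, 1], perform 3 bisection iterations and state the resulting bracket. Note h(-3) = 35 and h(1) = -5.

s = -1 gives h = 3, positive; keep [-1, 1]
s = 0 gives h = -7, negative; keep [-1, 0]
s = -0.5 gives h = -3.125, negative; keep [-1, -0.5]

[-1, -0.5]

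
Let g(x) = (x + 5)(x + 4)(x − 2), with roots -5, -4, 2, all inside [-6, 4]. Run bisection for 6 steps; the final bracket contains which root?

2

midpoint -1: g = -36 < 0 → [-1, 4]
midpoint 1.5: g = -17.875 < 0 → [1.5, 4]
midpoint 2.75: g = 39.234375 > 0 → [1.5, 2.75]
midpoint 2.125: g = 5.4551 > 0 → [1.5, 2.125]
midpoint 1.8125: g = -7.4246 < 0 → [1.8125, 2.125]
midpoint 1.96875: g = -1.2998 < 0 → [1.96875, 2.125]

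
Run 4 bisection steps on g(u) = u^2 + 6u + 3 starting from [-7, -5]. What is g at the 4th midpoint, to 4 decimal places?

midpoint -6: g = 3 > 0 → [-6, -5]
midpoint -5.5: g = 0.25 > 0 → [-5.5, -5]
midpoint -5.25: g = -0.9375 < 0 → [-5.5, -5.25]
midpoint -5.375: g = -0.3594 < 0 → [-5.5, -5.375]

-0.3594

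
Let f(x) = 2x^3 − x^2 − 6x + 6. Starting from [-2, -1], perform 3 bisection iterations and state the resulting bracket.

[-2, -1.875]

midpoint -1.5: f = 6 > 0 → [-2, -1.5]
midpoint -1.75: f = 2.71875 > 0 → [-2, -1.75]
midpoint -1.875: f = 0.550781 > 0 → [-2, -1.875]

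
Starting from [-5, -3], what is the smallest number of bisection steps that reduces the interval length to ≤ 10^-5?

18

Width after n steps is 2/2^n. Need 2^n ≥ 2/10^-5 = 200000.
2^17 = 131072 < 200000 ≤ 2^18 = 262144, so n = 18.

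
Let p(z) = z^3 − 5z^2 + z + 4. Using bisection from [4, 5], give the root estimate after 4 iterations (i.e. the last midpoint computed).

4.5625

m = 4.5, p(m) = -1.625 (−); new bracket [4.5, 5]
m = 4.75, p(m) = 3.109375 (+); new bracket [4.5, 4.75]
m = 4.625, p(m) = 0.603516 (+); new bracket [4.5, 4.625]
m = 4.5625, p(m) = -0.5447 (−); new bracket [4.5625, 4.625]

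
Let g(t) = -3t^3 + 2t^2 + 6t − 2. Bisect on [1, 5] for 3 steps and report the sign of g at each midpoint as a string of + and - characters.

--+

midpoint 3: g = -47 < 0 → [1, 3]
midpoint 2: g = -6 < 0 → [1, 2]
midpoint 1.5: g = 1.375 > 0 → [1.5, 2]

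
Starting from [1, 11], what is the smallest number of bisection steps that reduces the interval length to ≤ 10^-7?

Width after n steps is 10/2^n. Need 2^n ≥ 10/10^-7 = 100000000.
2^26 = 67108864 < 100000000 ≤ 2^27 = 134217728, so n = 27.

27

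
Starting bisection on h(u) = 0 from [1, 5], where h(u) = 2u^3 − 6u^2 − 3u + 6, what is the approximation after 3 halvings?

3.5

m = 3, h(m) = -3 (−); new bracket [3, 5]
m = 4, h(m) = 26 (+); new bracket [3, 4]
m = 3.5, h(m) = 7.75 (+); new bracket [3, 3.5]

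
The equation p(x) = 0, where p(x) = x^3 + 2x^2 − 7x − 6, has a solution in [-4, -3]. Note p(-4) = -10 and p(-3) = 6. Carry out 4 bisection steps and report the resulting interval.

x = -3.5 gives p = 0.125, positive; keep [-4, -3.5]
x = -3.75 gives p = -4.359375, negative; keep [-3.75, -3.5]
x = -3.625 gives p = -1.978516, negative; keep [-3.625, -3.5]
x = -3.5625 gives p = -0.8928, negative; keep [-3.5625, -3.5]

[-3.5625, -3.5]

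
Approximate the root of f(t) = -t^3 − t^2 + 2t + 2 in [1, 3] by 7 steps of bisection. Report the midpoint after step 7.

midpoint 2: f = -6 < 0 → [1, 2]
midpoint 1.5: f = -0.625 < 0 → [1, 1.5]
midpoint 1.25: f = 0.984375 > 0 → [1.25, 1.5]
midpoint 1.375: f = 0.2598 > 0 → [1.375, 1.5]
midpoint 1.4375: f = -0.1619 < 0 → [1.375, 1.4375]
midpoint 1.40625: f = 0.054 > 0 → [1.40625, 1.4375]
midpoint 1.421875: f = -0.0526 < 0 → [1.40625, 1.421875]

1.421875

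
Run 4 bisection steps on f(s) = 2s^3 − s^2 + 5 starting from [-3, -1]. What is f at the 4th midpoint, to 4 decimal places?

s = -2 gives f = -15, negative; keep [-2, -1]
s = -1.5 gives f = -4, negative; keep [-1.5, -1]
s = -1.25 gives f = -0.46875, negative; keep [-1.25, -1]
s = -1.125 gives f = 0.8867, positive; keep [-1.25, -1.125]

0.8867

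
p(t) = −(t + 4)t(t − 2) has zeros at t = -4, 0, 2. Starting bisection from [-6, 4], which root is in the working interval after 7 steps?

-4

t = -1 gives p = -9, negative; keep [-6, -1]
t = -3.5 gives p = -9.625, negative; keep [-6, -3.5]
t = -4.75 gives p = 24.046875, positive; keep [-4.75, -3.5]
t = -4.125 gives p = 3.1582, positive; keep [-4.125, -3.5]
t = -3.8125 gives p = -4.155, negative; keep [-4.125, -3.8125]
t = -3.96875 gives p = -0.7403, negative; keep [-4.125, -3.96875]
t = -4.046875 gives p = 1.1471, positive; keep [-4.046875, -3.96875]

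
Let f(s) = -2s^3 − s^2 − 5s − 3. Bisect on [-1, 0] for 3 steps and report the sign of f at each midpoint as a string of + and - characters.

-++

midpoint -0.5: f = -0.5 < 0 → [-1, -0.5]
midpoint -0.75: f = 1.03125 > 0 → [-0.75, -0.5]
midpoint -0.625: f = 0.222656 > 0 → [-0.625, -0.5]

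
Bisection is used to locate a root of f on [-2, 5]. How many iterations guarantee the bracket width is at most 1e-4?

Width after n steps is 7/2^n. Need 2^n ≥ 7/1e-4 = 70000.
2^16 = 65536 < 70000 ≤ 2^17 = 131072, so n = 17.

17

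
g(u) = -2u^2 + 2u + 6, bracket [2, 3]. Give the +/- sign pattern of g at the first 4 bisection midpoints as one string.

-+--

midpoint 2.5: g = -1.5 < 0 → [2, 2.5]
midpoint 2.25: g = 0.375 > 0 → [2.25, 2.5]
midpoint 2.375: g = -0.53125 < 0 → [2.25, 2.375]
midpoint 2.3125: g = -0.0703 < 0 → [2.25, 2.3125]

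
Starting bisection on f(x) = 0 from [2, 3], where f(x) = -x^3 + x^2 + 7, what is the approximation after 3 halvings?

2.375

m = 2.5, f(m) = -2.375 (−); new bracket [2, 2.5]
m = 2.25, f(m) = 0.671875 (+); new bracket [2.25, 2.5]
m = 2.375, f(m) = -0.755859 (−); new bracket [2.25, 2.375]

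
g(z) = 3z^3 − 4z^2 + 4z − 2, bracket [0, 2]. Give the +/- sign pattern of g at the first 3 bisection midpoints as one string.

+-+

midpoint 1: g = 1 > 0 → [0, 1]
midpoint 0.5: g = -0.625 < 0 → [0.5, 1]
midpoint 0.75: g = 0.015625 > 0 → [0.5, 0.75]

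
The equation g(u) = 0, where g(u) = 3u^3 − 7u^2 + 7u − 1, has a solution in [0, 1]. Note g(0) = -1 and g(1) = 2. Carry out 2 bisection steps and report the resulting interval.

midpoint 0.5: g = 1.125 > 0 → [0, 0.5]
midpoint 0.25: g = 0.359375 > 0 → [0, 0.25]

[0, 0.25]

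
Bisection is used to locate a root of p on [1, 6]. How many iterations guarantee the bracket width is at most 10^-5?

19

Width after n steps is 5/2^n. Need 2^n ≥ 5/10^-5 = 500000.
2^18 = 262144 < 500000 ≤ 2^19 = 524288, so n = 19.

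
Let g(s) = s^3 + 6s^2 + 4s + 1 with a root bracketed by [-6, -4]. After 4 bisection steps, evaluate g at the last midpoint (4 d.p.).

s = -5 gives g = 6, positive; keep [-6, -5]
s = -5.5 gives g = -5.875, negative; keep [-5.5, -5]
s = -5.25 gives g = 0.671875, positive; keep [-5.5, -5.25]
s = -5.375 gives g = -2.4434, negative; keep [-5.375, -5.25]

-2.4434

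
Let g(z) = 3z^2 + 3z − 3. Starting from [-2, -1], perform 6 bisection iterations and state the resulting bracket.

g(-1.5) = -0.75 < 0, so the root lies in [-2, -1.5]
g(-1.75) = 0.9375 > 0, so the root lies in [-1.75, -1.5]
g(-1.625) = 0.046875 > 0, so the root lies in [-1.625, -1.5]
g(-1.5625) = -0.3633 < 0, so the root lies in [-1.625, -1.5625]
g(-1.59375) = -0.1611 < 0, so the root lies in [-1.625, -1.59375]
g(-1.609375) = -0.0579 < 0, so the root lies in [-1.625, -1.609375]

[-1.625, -1.609375]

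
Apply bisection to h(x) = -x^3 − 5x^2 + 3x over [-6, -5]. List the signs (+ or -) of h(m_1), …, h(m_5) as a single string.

x = -5.5 gives h = -1.375, negative; keep [-6, -5.5]
x = -5.75 gives h = 7.546875, positive; keep [-5.75, -5.5]
x = -5.625 gives h = 2.900391, positive; keep [-5.625, -5.5]
x = -5.5625 gives h = 0.717, positive; keep [-5.5625, -5.5]
x = -5.53125 gives h = -0.3403, negative; keep [-5.5625, -5.53125]

-+++-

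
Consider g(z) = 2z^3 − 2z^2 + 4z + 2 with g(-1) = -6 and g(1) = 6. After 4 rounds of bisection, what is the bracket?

[-0.5, -0.375]

z = 0 gives g = 2, positive; keep [-1, 0]
z = -0.5 gives g = -0.75, negative; keep [-0.5, 0]
z = -0.25 gives g = 0.84375, positive; keep [-0.5, -0.25]
z = -0.375 gives g = 0.1133, positive; keep [-0.5, -0.375]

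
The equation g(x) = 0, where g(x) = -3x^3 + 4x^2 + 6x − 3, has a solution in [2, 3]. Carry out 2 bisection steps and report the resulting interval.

[2, 2.25]

midpoint 2.5: g = -9.875 < 0 → [2, 2.5]
midpoint 2.25: g = -3.421875 < 0 → [2, 2.25]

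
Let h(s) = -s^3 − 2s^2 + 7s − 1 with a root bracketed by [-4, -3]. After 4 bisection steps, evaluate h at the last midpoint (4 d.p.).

-1.3425

midpoint -3.5: h = -7.125 < 0 → [-4, -3.5]
midpoint -3.75: h = -2.640625 < 0 → [-4, -3.75]
midpoint -3.875: h = 0.029297 > 0 → [-3.875, -3.75]
midpoint -3.8125: h = -1.3425 < 0 → [-3.875, -3.8125]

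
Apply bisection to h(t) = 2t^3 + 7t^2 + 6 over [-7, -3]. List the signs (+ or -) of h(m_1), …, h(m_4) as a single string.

midpoint -5: h = -69 < 0 → [-5, -3]
midpoint -4: h = -10 < 0 → [-4, -3]
midpoint -3.5: h = 6 > 0 → [-4, -3.5]
midpoint -3.75: h = -1.0312 < 0 → [-3.75, -3.5]

--+-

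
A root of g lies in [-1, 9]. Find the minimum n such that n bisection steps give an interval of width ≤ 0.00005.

Width after n steps is 10/2^n. Need 2^n ≥ 10/0.00005 = 200000.
2^17 = 131072 < 200000 ≤ 2^18 = 262144, so n = 18.

18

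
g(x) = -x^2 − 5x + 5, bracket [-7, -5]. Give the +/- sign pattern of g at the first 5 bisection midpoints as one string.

-++-+

midpoint -6: g = -1 < 0 → [-6, -5]
midpoint -5.5: g = 2.25 > 0 → [-6, -5.5]
midpoint -5.75: g = 0.6875 > 0 → [-6, -5.75]
midpoint -5.875: g = -0.1406 < 0 → [-5.875, -5.75]
midpoint -5.8125: g = 0.2773 > 0 → [-5.875, -5.8125]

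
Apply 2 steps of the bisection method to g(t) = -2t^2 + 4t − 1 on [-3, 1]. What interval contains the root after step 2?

midpoint -1: g = -7 < 0 → [-1, 1]
midpoint 0: g = -1 < 0 → [0, 1]

[0, 1]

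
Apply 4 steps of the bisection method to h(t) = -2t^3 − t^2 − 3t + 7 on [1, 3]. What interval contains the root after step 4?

t = 2 gives h = -19, negative; keep [1, 2]
t = 1.5 gives h = -6.5, negative; keep [1, 1.5]
t = 1.25 gives h = -2.21875, negative; keep [1, 1.25]
t = 1.125 gives h = -0.4883, negative; keep [1, 1.125]

[1, 1.125]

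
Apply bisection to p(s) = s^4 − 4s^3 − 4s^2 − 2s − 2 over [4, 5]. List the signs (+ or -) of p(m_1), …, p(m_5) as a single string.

---+-

m = 4.5, p(m) = -46.4375 (−); new bracket [4.5, 5]
m = 4.75, p(m) = -21.371094 (−); new bracket [4.75, 5]
m = 4.875, p(m) = -5.437256 (−); new bracket [4.875, 5]
m = 4.9375, p(m) = 3.457 (+); new bracket [4.875, 4.9375]
m = 4.90625, p(m) = -1.0697 (−); new bracket [4.90625, 4.9375]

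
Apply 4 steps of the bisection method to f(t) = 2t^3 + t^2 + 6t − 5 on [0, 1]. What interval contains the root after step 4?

t = 0.5 gives f = -1.5, negative; keep [0.5, 1]
t = 0.75 gives f = 0.90625, positive; keep [0.5, 0.75]
t = 0.625 gives f = -0.371094, negative; keep [0.625, 0.75]
t = 0.6875 gives f = 0.2476, positive; keep [0.625, 0.6875]

[0.625, 0.6875]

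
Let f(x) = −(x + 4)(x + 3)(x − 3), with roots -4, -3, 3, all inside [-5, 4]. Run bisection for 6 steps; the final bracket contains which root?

m = -0.5, f(m) = 30.625 (+); new bracket [-0.5, 4]
m = 1.75, f(m) = 34.140625 (+); new bracket [1.75, 4]
m = 2.875, f(m) = 5.048828 (+); new bracket [2.875, 4]
m = 3.4375, f(m) = -20.947 (−); new bracket [2.875, 3.4375]
m = 3.15625, f(m) = -6.8837 (−); new bracket [2.875, 3.15625]
m = 3.015625, f(m) = -0.6594 (−); new bracket [2.875, 3.015625]

3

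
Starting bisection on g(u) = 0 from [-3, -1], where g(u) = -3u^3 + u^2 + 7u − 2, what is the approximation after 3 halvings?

midpoint -2: g = 12 > 0 → [-2, -1]
midpoint -1.5: g = -0.125 < 0 → [-2, -1.5]
midpoint -1.75: g = 4.890625 > 0 → [-1.75, -1.5]

-1.75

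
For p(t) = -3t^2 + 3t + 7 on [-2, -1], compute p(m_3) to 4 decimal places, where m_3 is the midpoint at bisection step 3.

midpoint -1.5: p = -4.25 < 0 → [-1.5, -1]
midpoint -1.25: p = -1.4375 < 0 → [-1.25, -1]
midpoint -1.125: p = -0.171875 < 0 → [-1.125, -1]

-0.1719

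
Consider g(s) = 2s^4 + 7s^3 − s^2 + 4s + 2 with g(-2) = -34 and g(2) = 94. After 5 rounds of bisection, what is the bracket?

[-0.5, -0.375]

m = 0, g(m) = 2 (+); new bracket [-2, 0]
m = -1, g(m) = -8 (−); new bracket [-1, 0]
m = -0.5, g(m) = -1 (−); new bracket [-0.5, 0]
m = -0.25, g(m) = 0.8359 (+); new bracket [-0.5, -0.25]
m = -0.375, g(m) = 0.0298 (+); new bracket [-0.5, -0.375]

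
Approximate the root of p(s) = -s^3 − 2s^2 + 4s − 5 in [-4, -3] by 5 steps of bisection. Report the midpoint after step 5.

-3.53125

midpoint -3.5: p = -0.625 < 0 → [-4, -3.5]
midpoint -3.75: p = 4.609375 > 0 → [-3.75, -3.5]
midpoint -3.625: p = 1.853516 > 0 → [-3.625, -3.5]
midpoint -3.5625: p = 0.5803 > 0 → [-3.5625, -3.5]
midpoint -3.53125: p = -0.0307 < 0 → [-3.5625, -3.53125]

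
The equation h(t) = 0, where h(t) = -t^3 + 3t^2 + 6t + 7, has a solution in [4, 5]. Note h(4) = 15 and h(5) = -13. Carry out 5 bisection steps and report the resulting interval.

t = 4.5 gives h = 3.625, positive; keep [4.5, 5]
t = 4.75 gives h = -3.984375, negative; keep [4.5, 4.75]
t = 4.625 gives h = -0.009766, negative; keep [4.5, 4.625]
t = 4.5625 gives h = 1.8494, positive; keep [4.5625, 4.625]
t = 4.59375 gives h = 0.9303, positive; keep [4.59375, 4.625]

[4.59375, 4.625]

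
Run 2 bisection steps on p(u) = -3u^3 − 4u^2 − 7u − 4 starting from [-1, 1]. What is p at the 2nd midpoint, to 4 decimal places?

midpoint 0: p = -4 < 0 → [-1, 0]
midpoint -0.5: p = -1.125 < 0 → [-1, -0.5]

-1.1250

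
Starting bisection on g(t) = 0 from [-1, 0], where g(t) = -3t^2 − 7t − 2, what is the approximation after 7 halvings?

midpoint -0.5: g = 0.75 > 0 → [-0.5, 0]
midpoint -0.25: g = -0.4375 < 0 → [-0.5, -0.25]
midpoint -0.375: g = 0.203125 > 0 → [-0.375, -0.25]
midpoint -0.3125: g = -0.1055 < 0 → [-0.375, -0.3125]
midpoint -0.34375: g = 0.0518 > 0 → [-0.34375, -0.3125]
midpoint -0.328125: g = -0.0261 < 0 → [-0.34375, -0.328125]
midpoint -0.3359375: g = 0.013 > 0 → [-0.3359375, -0.328125]

-0.3359375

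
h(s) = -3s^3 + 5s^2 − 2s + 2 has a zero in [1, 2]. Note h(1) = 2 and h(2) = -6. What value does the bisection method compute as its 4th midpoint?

midpoint 1.5: h = 0.125 > 0 → [1.5, 2]
midpoint 1.75: h = -2.265625 < 0 → [1.5, 1.75]
midpoint 1.625: h = -0.919922 < 0 → [1.5, 1.625]
midpoint 1.5625: h = -0.3621 < 0 → [1.5, 1.5625]

1.5625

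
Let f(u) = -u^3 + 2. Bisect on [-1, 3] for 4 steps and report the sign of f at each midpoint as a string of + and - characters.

midpoint 1: f = 1 > 0 → [1, 3]
midpoint 2: f = -6 < 0 → [1, 2]
midpoint 1.5: f = -1.375 < 0 → [1, 1.5]
midpoint 1.25: f = 0.0469 > 0 → [1.25, 1.5]

+--+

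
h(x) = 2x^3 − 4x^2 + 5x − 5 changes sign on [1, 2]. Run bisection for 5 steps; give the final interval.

midpoint 1.5: h = 0.25 > 0 → [1, 1.5]
midpoint 1.25: h = -1.09375 < 0 → [1.25, 1.5]
midpoint 1.375: h = -0.488281 < 0 → [1.375, 1.5]
midpoint 1.4375: h = -0.1372 < 0 → [1.4375, 1.5]
midpoint 1.46875: h = 0.0517 > 0 → [1.4375, 1.46875]

[1.4375, 1.46875]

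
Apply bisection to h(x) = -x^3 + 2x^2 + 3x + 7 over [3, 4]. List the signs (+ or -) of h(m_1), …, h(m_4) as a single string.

-+++

h(3.5) = -0.875 < 0, so the root lies in [3, 3.5]
h(3.25) = 3.546875 > 0, so the root lies in [3.25, 3.5]
h(3.375) = 1.462891 > 0, so the root lies in [3.375, 3.5]
h(3.4375) = 0.3264 > 0, so the root lies in [3.4375, 3.5]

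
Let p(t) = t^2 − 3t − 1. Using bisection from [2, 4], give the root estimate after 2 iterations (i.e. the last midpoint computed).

midpoint 3: p = -1 < 0 → [3, 4]
midpoint 3.5: p = 0.75 > 0 → [3, 3.5]

3.5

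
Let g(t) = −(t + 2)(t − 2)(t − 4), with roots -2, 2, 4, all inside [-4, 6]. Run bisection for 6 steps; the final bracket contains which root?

-2

midpoint 1: g = -9 < 0 → [-4, 1]
midpoint -1.5: g = -9.625 < 0 → [-4, -1.5]
midpoint -2.75: g = 24.046875 > 0 → [-2.75, -1.5]
midpoint -2.125: g = 3.1582 > 0 → [-2.125, -1.5]
midpoint -1.8125: g = -4.155 < 0 → [-2.125, -1.8125]
midpoint -1.96875: g = -0.7403 < 0 → [-2.125, -1.96875]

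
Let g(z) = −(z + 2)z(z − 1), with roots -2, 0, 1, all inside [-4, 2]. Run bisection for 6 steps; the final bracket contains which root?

-2

g(-1) = -2 < 0, so the root lies in [-4, -1]
g(-2.5) = 4.375 > 0, so the root lies in [-2.5, -1]
g(-1.75) = -1.203125 < 0, so the root lies in [-2.5, -1.75]
g(-2.125) = 0.8301 > 0, so the root lies in [-2.125, -1.75]
g(-1.9375) = -0.3557 < 0, so the root lies in [-2.125, -1.9375]
g(-2.03125) = 0.1924 > 0, so the root lies in [-2.03125, -1.9375]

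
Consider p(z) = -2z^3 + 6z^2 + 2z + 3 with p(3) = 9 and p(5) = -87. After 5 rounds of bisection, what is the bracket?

[3.375, 3.4375]

p(4) = -21 < 0, so the root lies in [3, 4]
p(3.5) = -2.25 < 0, so the root lies in [3, 3.5]
p(3.25) = 4.21875 > 0, so the root lies in [3.25, 3.5]
p(3.375) = 1.207 > 0, so the root lies in [3.375, 3.5]
p(3.4375) = -0.4644 < 0, so the root lies in [3.375, 3.4375]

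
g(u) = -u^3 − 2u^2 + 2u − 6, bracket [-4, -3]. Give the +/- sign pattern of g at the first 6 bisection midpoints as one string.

midpoint -3.5: g = 5.375 > 0 → [-3.5, -3]
midpoint -3.25: g = 0.703125 > 0 → [-3.25, -3]
midpoint -3.125: g = -1.263672 < 0 → [-3.25, -3.125]
midpoint -3.1875: g = -0.3098 < 0 → [-3.25, -3.1875]
midpoint -3.21875: g = 0.1892 > 0 → [-3.21875, -3.1875]
midpoint -3.203125: g = -0.0622 < 0 → [-3.21875, -3.203125]

++--+-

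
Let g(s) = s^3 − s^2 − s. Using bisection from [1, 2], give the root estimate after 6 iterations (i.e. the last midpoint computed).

midpoint 1.5: g = -0.375 < 0 → [1.5, 2]
midpoint 1.75: g = 0.546875 > 0 → [1.5, 1.75]
midpoint 1.625: g = 0.025391 > 0 → [1.5, 1.625]
midpoint 1.5625: g = -0.1892 < 0 → [1.5625, 1.625]
midpoint 1.59375: g = -0.0856 < 0 → [1.59375, 1.625]
midpoint 1.609375: g = -0.031 < 0 → [1.609375, 1.625]

1.609375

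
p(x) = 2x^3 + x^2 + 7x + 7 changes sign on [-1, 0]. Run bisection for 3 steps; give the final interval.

[-1, -0.875]

p(-0.5) = 3.5 > 0, so the root lies in [-1, -0.5]
p(-0.75) = 1.46875 > 0, so the root lies in [-1, -0.75]
p(-0.875) = 0.300781 > 0, so the root lies in [-1, -0.875]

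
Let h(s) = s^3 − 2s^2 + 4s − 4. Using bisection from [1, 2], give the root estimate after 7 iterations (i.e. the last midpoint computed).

1.2890625

m = 1.5, h(m) = 0.875 (+); new bracket [1, 1.5]
m = 1.25, h(m) = -0.171875 (−); new bracket [1.25, 1.5]
m = 1.375, h(m) = 0.318359 (+); new bracket [1.25, 1.375]
m = 1.3125, h(m) = 0.0657 (+); new bracket [1.25, 1.3125]
m = 1.28125, h(m) = -0.0549 (−); new bracket [1.28125, 1.3125]
m = 1.296875, h(m) = 0.0049 (+); new bracket [1.28125, 1.296875]
m = 1.2890625, h(m) = -0.0251 (−); new bracket [1.2890625, 1.296875]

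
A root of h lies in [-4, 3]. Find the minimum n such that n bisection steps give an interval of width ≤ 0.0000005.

24

Width after n steps is 7/2^n. Need 2^n ≥ 7/0.0000005 = 14000000.
2^23 = 8388608 < 14000000 ≤ 2^24 = 16777216, so n = 24.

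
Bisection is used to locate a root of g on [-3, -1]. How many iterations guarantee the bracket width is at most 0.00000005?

26

Width after n steps is 2/2^n. Need 2^n ≥ 2/0.00000005 = 40000000.
2^25 = 33554432 < 40000000 ≤ 2^26 = 67108864, so n = 26.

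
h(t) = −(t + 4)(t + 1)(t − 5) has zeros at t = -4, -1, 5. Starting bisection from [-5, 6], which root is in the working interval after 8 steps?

m = 0.5, h(m) = 30.375 (+); new bracket [0.5, 6]
m = 3.25, h(m) = 53.921875 (+); new bracket [3.25, 6]
m = 4.625, h(m) = 18.193359 (+); new bracket [4.625, 6]
m = 5.3125, h(m) = -18.3704 (−); new bracket [4.625, 5.3125]
m = 4.96875, h(m) = 1.6729 (+); new bracket [4.96875, 5.3125]
m = 5.140625, h(m) = -7.8932 (−); new bracket [4.96875, 5.140625]
m = 5.0546875, h(m) = -2.9981 (−); new bracket [4.96875, 5.0546875]
m = 5.01171875, h(m) = -0.6349 (−); new bracket [4.96875, 5.01171875]

5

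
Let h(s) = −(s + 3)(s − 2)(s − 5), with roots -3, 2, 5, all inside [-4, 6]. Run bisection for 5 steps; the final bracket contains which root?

m = 1, h(m) = -16 (−); new bracket [-4, 1]
m = -1.5, h(m) = -34.125 (−); new bracket [-4, -1.5]
m = -2.75, h(m) = -9.203125 (−); new bracket [-4, -2.75]
m = -3.375, h(m) = 16.8809 (+); new bracket [-3.375, -2.75]
m = -3.0625, h(m) = 2.551 (+); new bracket [-3.0625, -2.75]

-3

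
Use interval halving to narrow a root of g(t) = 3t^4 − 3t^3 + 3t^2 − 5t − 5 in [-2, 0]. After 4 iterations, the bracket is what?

midpoint -1: g = 9 > 0 → [-1, 0]
midpoint -0.5: g = -1.1875 < 0 → [-1, -0.5]
midpoint -0.75: g = 2.652344 > 0 → [-0.75, -0.5]
midpoint -0.625: g = 0.4871 > 0 → [-0.625, -0.5]

[-0.625, -0.5]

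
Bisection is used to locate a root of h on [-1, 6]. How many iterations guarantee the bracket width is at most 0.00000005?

28

Width after n steps is 7/2^n. Need 2^n ≥ 7/0.00000005 = 140000000.
2^27 = 134217728 < 140000000 ≤ 2^28 = 268435456, so n = 28.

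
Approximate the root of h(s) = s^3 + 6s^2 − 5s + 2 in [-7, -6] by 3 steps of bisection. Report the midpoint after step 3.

m = -6.5, h(m) = 13.375 (+); new bracket [-7, -6.5]
m = -6.75, h(m) = 1.578125 (+); new bracket [-7, -6.75]
m = -6.875, h(m) = -4.982422 (−); new bracket [-6.875, -6.75]

-6.875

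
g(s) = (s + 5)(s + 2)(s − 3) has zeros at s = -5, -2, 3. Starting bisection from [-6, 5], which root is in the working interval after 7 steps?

3

midpoint -0.5: g = -23.625 < 0 → [-0.5, 5]
midpoint 2.25: g = -23.109375 < 0 → [2.25, 5]
midpoint 3.625: g = 30.322266 > 0 → [2.25, 3.625]
midpoint 2.9375: g = -2.4495 < 0 → [2.9375, 3.625]
midpoint 3.28125: g = 12.3006 > 0 → [2.9375, 3.28125]
midpoint 3.109375: g = 4.5318 > 0 → [2.9375, 3.109375]
midpoint 3.0234375: g = 0.9447 > 0 → [2.9375, 3.0234375]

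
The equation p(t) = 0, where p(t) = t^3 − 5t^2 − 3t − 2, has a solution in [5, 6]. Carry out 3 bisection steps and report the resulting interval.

[5.5, 5.625]

m = 5.5, p(m) = -3.375 (−); new bracket [5.5, 6]
m = 5.75, p(m) = 5.546875 (+); new bracket [5.5, 5.75]
m = 5.625, p(m) = 0.900391 (+); new bracket [5.5, 5.625]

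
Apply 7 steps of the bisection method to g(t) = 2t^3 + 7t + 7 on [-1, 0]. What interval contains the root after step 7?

m = -0.5, g(m) = 3.25 (+); new bracket [-1, -0.5]
m = -0.75, g(m) = 0.90625 (+); new bracket [-1, -0.75]
m = -0.875, g(m) = -0.464844 (−); new bracket [-0.875, -0.75]
m = -0.8125, g(m) = 0.2397 (+); new bracket [-0.875, -0.8125]
m = -0.84375, g(m) = -0.1076 (−); new bracket [-0.84375, -0.8125]
m = -0.828125, g(m) = 0.0673 (+); new bracket [-0.84375, -0.828125]
m = -0.8359375, g(m) = -0.0199 (−); new bracket [-0.8359375, -0.828125]

[-0.8359375, -0.828125]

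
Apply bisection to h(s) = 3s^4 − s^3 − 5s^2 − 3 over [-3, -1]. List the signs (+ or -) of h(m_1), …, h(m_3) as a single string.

++-

midpoint -2: h = 33 > 0 → [-2, -1]
midpoint -1.5: h = 4.3125 > 0 → [-1.5, -1]
midpoint -1.25: h = -1.535156 < 0 → [-1.5, -1.25]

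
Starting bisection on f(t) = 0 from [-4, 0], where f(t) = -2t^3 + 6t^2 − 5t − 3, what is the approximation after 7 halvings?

f(-2) = 47 > 0, so the root lies in [-2, 0]
f(-1) = 10 > 0, so the root lies in [-1, 0]
f(-0.5) = 1.25 > 0, so the root lies in [-0.5, 0]
f(-0.25) = -1.3438 < 0, so the root lies in [-0.5, -0.25]
f(-0.375) = -0.1758 < 0, so the root lies in [-0.5, -0.375]
f(-0.4375) = 0.5034 > 0, so the root lies in [-0.4375, -0.375]
f(-0.40625) = 0.1556 > 0, so the root lies in [-0.40625, -0.375]

-0.40625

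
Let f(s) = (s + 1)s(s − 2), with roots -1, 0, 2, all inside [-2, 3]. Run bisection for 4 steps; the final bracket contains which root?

2

m = 0.5, f(m) = -1.125 (−); new bracket [0.5, 3]
m = 1.75, f(m) = -1.203125 (−); new bracket [1.75, 3]
m = 2.375, f(m) = 3.005859 (+); new bracket [1.75, 2.375]
m = 2.0625, f(m) = 0.3948 (+); new bracket [1.75, 2.0625]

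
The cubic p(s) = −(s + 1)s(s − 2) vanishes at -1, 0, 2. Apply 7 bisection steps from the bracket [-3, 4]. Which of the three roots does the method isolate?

2

m = 0.5, p(m) = 1.125 (+); new bracket [0.5, 4]
m = 2.25, p(m) = -1.828125 (−); new bracket [0.5, 2.25]
m = 1.375, p(m) = 2.041016 (+); new bracket [1.375, 2.25]
m = 1.8125, p(m) = 0.9558 (+); new bracket [1.8125, 2.25]
m = 2.03125, p(m) = -0.1924 (−); new bracket [1.8125, 2.03125]
m = 1.921875, p(m) = 0.4387 (+); new bracket [1.921875, 2.03125]
m = 1.9765625, p(m) = 0.1379 (+); new bracket [1.9765625, 2.03125]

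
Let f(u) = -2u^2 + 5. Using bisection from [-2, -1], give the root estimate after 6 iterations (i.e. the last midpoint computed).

-1.578125

f(-1.5) = 0.5 > 0, so the root lies in [-2, -1.5]
f(-1.75) = -1.125 < 0, so the root lies in [-1.75, -1.5]
f(-1.625) = -0.28125 < 0, so the root lies in [-1.625, -1.5]
f(-1.5625) = 0.1172 > 0, so the root lies in [-1.625, -1.5625]
f(-1.59375) = -0.0801 < 0, so the root lies in [-1.59375, -1.5625]
f(-1.578125) = 0.019 > 0, so the root lies in [-1.59375, -1.578125]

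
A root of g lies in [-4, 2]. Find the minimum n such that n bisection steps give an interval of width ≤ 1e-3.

Width after n steps is 6/2^n. Need 2^n ≥ 6/1e-3 = 6000.
2^12 = 4096 < 6000 ≤ 2^13 = 8192, so n = 13.

13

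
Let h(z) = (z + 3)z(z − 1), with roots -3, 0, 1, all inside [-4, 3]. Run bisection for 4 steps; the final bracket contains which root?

m = -0.5, h(m) = 1.875 (+); new bracket [-4, -0.5]
m = -2.25, h(m) = 5.484375 (+); new bracket [-4, -2.25]
m = -3.125, h(m) = -1.611328 (−); new bracket [-3.125, -2.25]
m = -2.6875, h(m) = 3.0969 (+); new bracket [-3.125, -2.6875]

-3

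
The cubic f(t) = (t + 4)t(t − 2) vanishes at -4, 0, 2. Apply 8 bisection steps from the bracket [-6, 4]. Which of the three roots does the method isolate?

m = -1, f(m) = 9 (+); new bracket [-6, -1]
m = -3.5, f(m) = 9.625 (+); new bracket [-6, -3.5]
m = -4.75, f(m) = -24.046875 (−); new bracket [-4.75, -3.5]
m = -4.125, f(m) = -3.1582 (−); new bracket [-4.125, -3.5]
m = -3.8125, f(m) = 4.155 (+); new bracket [-4.125, -3.8125]
m = -3.96875, f(m) = 0.7403 (+); new bracket [-4.125, -3.96875]
m = -4.046875, f(m) = -1.1471 (−); new bracket [-4.046875, -3.96875]
m = -4.0078125, f(m) = -0.1881 (−); new bracket [-4.0078125, -3.96875]

-4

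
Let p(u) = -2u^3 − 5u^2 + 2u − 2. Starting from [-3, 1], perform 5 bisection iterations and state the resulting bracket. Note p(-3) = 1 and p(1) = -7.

[-3, -2.875]

p(-1) = -7 < 0, so the root lies in [-3, -1]
p(-2) = -10 < 0, so the root lies in [-3, -2]
p(-2.5) = -7 < 0, so the root lies in [-3, -2.5]
p(-2.75) = -3.7188 < 0, so the root lies in [-3, -2.75]
p(-2.875) = -1.5508 < 0, so the root lies in [-3, -2.875]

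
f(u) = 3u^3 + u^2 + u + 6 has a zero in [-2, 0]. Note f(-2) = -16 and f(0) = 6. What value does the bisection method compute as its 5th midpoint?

f(-1) = 3 > 0, so the root lies in [-2, -1]
f(-1.5) = -3.375 < 0, so the root lies in [-1.5, -1]
f(-1.25) = 0.453125 > 0, so the root lies in [-1.5, -1.25]
f(-1.375) = -1.2832 < 0, so the root lies in [-1.375, -1.25]
f(-1.3125) = -0.3728 < 0, so the root lies in [-1.3125, -1.25]

-1.3125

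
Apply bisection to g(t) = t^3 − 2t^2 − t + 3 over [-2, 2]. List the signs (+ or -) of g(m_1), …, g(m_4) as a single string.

g(0) = 3 > 0, so the root lies in [-2, 0]
g(-1) = 1 > 0, so the root lies in [-2, -1]
g(-1.5) = -3.375 < 0, so the root lies in [-1.5, -1]
g(-1.25) = -0.8281 < 0, so the root lies in [-1.25, -1]

++--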